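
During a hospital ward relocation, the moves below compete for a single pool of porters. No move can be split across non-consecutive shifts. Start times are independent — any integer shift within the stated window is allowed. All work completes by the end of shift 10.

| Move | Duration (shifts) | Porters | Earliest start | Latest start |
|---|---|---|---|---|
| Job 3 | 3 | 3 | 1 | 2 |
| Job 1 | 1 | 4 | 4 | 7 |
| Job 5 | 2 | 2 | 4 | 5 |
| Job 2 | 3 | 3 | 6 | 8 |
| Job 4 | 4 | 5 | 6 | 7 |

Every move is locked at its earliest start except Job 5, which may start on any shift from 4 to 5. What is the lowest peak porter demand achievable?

8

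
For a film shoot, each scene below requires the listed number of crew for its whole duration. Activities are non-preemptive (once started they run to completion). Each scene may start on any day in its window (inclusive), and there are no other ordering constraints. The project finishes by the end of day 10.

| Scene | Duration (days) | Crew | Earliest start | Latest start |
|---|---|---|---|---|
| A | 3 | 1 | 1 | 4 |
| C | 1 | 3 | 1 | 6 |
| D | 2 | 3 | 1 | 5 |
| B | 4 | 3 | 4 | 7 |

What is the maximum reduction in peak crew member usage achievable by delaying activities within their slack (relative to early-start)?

4

Early-start peak: d1:7  d2:4  d3:1  d4:3  d5:3  d6:3  d7:3  d8:0  d9:0  d10:0 ⇒ 7.
Leveled (A@1, C@4, D@5, B@7): d1:1  d2:1  d3:1  d4:3  d5:3  d6:3  d7:3  d8:3  d9:3  d10:3 ⇒ 3.
Reduction 7 − 3 = 4.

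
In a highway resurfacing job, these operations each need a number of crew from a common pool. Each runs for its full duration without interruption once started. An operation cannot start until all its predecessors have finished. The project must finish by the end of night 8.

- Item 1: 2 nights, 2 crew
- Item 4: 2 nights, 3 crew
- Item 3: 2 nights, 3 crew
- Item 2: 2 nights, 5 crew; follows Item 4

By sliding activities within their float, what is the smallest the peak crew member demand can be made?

Early-start (Item 1@1, Item 4@1, Item 3@1, Item 2@3) gives peak 8: n1:8  n2:8  n3:5  n4:5  n5:0  n6:0  n7:0  n8:0.
Shift Item 3→3, Item 2→5.
Schedule Item 1@1, Item 4@1, Item 3@3, Item 2@5: n1:5  n2:5  n3:3  n4:3  n5:5  n6:5  n7:0  n8:0 — peak 5.

5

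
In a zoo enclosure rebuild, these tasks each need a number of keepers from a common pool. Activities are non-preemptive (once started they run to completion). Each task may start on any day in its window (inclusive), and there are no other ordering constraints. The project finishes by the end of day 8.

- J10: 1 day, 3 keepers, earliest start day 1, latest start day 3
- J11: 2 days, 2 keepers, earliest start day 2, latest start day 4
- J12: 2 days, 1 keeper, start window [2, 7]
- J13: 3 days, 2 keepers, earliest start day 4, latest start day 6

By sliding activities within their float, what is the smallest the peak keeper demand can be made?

3

Schedule J10@1, J11@2, J12@2, J13@4: d1:3  d2:3  d3:3  d4:2  d5:2  d6:2  d7:0  d8:0 — peak 3.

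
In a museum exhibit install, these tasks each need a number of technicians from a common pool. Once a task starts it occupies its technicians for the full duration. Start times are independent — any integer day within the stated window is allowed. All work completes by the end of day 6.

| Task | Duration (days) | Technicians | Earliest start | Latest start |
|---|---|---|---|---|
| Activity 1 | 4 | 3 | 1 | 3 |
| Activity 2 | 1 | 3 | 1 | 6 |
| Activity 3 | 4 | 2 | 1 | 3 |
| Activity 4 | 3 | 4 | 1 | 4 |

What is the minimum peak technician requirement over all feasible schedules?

9

Early-start (Activity 1@1, Activity 2@1, Activity 3@1, Activity 4@1) gives peak 12: d1:12  d2:9  d3:9  d4:5  d5:0  d6:0.
Shift Activity 4→2.
Schedule Activity 1@1, Activity 2@1, Activity 3@1, Activity 4@2: d1:8  d2:9  d3:9  d4:9  d5:0  d6:0 — peak 9.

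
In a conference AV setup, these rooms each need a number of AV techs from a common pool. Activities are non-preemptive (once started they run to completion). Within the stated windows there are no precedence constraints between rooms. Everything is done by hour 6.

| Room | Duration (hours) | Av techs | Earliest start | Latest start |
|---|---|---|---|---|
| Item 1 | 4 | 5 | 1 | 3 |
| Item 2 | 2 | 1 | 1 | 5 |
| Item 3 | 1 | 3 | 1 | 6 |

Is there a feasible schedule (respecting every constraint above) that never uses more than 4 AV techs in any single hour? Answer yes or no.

Total AV tech-hours = 25; over 6 hours the average is 25/6 > 4, so some hour must exceed 4.

no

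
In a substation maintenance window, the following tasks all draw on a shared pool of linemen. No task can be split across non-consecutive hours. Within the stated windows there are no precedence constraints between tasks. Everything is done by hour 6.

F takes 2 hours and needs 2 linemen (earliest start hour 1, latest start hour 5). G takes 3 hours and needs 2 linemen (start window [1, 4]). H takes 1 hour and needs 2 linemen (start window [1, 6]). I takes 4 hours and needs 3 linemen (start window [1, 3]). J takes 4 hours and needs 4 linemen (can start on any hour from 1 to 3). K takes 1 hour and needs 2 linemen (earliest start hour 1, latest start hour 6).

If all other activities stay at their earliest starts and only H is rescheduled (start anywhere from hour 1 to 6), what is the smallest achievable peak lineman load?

H@1: h1:15  h2:11  h3:9  h4:7  h5:0  h6:0 → peak 15
H@2: h1:13  h2:13  h3:9  h4:7  h5:0  h6:0 → peak 13
H@3: h1:13  h2:11  h3:11  h4:7  h5:0  h6:0 → peak 13
H@4: h1:13  h2:11  h3:9  h4:9  h5:0  h6:0 → peak 13
H@5: h1:13  h2:11  h3:9  h4:7  h5:2  h6:0 → peak 13
H@6: h1:13  h2:11  h3:9  h4:7  h5:0  h6:2 → peak 13
Best is H@2, peak 13.

13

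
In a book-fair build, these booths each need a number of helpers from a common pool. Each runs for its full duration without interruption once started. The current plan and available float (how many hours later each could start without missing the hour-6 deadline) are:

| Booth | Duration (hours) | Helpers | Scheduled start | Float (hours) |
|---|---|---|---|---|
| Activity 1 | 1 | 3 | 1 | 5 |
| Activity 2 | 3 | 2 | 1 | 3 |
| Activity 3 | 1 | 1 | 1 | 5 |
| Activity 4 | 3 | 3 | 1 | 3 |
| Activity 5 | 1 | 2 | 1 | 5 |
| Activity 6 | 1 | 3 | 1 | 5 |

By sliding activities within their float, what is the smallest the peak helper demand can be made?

5

Early-start (Activity 1@1, Activity 2@1, Activity 3@1, Activity 4@1, Activity 5@1, Activity 6@1) gives peak 14: h1:14  h2:5  h3:5  h4:0  h5:0  h6:0.
Shift Activity 3→2, Activity 4→3, Activity 5→2, Activity 6→6.
Schedule Activity 1@1, Activity 2@1, Activity 3@2, Activity 4@3, Activity 5@2, Activity 6@6: h1:5  h2:5  h3:5  h4:3  h5:3  h6:3 — peak 5.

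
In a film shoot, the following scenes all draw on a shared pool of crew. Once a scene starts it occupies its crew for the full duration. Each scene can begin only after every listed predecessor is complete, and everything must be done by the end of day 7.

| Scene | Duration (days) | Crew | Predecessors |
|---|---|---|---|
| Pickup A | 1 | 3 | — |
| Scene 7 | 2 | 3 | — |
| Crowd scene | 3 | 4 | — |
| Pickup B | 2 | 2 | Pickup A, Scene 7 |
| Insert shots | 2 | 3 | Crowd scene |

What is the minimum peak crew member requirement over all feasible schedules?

6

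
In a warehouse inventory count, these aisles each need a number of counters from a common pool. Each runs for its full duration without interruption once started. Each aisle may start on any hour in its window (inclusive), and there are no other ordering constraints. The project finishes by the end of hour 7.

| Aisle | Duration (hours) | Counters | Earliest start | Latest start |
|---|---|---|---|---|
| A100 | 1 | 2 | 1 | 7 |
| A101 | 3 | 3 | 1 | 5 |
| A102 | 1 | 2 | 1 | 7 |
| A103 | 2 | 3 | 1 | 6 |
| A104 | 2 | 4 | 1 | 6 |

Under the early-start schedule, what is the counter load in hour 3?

At early start, hour 3 has: A101.
Demand: 3 = 3.

3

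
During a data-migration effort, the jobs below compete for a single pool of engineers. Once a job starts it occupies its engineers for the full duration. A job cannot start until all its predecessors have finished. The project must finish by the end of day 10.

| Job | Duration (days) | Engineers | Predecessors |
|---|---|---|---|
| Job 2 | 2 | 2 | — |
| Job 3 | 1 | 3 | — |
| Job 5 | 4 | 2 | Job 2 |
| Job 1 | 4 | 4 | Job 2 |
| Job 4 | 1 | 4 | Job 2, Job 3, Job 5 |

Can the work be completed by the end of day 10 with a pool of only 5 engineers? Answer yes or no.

The minimum achievable peak is 6; 5 < 6, so no feasible schedule stays within the cap.

no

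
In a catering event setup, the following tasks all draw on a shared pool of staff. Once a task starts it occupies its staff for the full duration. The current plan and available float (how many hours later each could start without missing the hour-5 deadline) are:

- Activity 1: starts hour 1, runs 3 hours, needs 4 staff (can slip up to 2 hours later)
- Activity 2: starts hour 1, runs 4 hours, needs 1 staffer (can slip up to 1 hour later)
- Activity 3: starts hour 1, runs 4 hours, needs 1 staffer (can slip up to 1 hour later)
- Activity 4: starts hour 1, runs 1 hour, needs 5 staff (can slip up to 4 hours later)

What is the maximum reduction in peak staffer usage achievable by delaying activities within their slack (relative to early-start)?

Early-start peak: h1:11  h2:6  h3:6  h4:2  h5:0 ⇒ 11.
Leveled (Activity 1@1, Activity 2@1, Activity 3@1, Activity 4@5): h1:6  h2:6  h3:6  h4:2  h5:5 ⇒ 6.
Reduction 11 − 6 = 5.

5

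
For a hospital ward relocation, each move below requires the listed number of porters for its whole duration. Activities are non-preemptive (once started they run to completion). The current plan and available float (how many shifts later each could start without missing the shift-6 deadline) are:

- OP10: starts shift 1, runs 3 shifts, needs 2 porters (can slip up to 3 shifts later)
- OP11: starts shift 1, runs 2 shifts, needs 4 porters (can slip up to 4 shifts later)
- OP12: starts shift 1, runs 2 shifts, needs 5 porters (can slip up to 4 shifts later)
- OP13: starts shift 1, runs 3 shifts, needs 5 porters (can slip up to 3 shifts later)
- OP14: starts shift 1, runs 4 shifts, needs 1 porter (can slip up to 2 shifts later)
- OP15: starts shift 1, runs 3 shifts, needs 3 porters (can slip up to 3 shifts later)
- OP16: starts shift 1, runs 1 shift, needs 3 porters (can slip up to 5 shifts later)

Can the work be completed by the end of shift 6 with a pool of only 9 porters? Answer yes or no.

Total porter-shifts = 55; over 6 shifts the average is 55/6 > 9, so some shift must exceed 9.

no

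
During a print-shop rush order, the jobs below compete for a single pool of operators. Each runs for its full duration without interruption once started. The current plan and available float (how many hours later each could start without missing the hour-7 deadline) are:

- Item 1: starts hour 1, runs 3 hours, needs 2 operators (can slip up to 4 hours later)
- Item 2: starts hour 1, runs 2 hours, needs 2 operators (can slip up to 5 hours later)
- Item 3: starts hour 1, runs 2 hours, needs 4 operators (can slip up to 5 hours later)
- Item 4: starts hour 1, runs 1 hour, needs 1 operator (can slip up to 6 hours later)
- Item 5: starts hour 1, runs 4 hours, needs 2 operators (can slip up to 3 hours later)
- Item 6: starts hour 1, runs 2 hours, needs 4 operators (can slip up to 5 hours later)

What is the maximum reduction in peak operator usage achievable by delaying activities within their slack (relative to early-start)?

Early-start peak: h1:15  h2:14  h3:4  h4:2  h5:0  h6:0  h7:0 ⇒ 15.
Leveled (Item 1@1, Item 2@1, Item 3@3, Item 4@1, Item 5@4, Item 6@5): h1:5  h2:4  h3:6  h4:6  h5:6  h6:6  h7:2 ⇒ 6.
Reduction 15 − 6 = 9.

9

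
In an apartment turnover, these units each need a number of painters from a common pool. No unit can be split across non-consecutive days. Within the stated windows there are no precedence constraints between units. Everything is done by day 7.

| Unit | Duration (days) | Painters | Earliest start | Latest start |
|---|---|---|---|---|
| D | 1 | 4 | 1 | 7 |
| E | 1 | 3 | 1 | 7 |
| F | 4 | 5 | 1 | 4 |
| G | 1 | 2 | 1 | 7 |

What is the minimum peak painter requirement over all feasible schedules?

Early-start (D@1, E@1, F@1, G@1) gives peak 14: d1:14  d2:5  d3:5  d4:5  d5:0  d6:0  d7:0.
Shift E→2, F→3, G→2.
Schedule D@1, E@2, F@3, G@2: d1:4  d2:5  d3:5  d4:5  d5:5  d6:5  d7:0 — peak 5.
Total painter-days = 29 over 7 days ⇒ peak ≥ ⌈29/7⌉ = 5, so 5 is optimal.

5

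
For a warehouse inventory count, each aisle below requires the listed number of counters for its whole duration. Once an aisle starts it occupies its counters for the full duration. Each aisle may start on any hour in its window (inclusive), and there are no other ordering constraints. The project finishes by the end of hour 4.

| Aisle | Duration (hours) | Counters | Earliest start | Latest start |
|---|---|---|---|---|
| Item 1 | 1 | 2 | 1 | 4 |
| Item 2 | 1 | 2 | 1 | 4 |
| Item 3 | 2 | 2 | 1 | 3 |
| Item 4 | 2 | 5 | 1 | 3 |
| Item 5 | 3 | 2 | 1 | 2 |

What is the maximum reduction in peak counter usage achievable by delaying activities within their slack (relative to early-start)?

6

Early-start peak: h1:13  h2:9  h3:2  h4:0 ⇒ 13.
Leveled (Item 1@1, Item 2@1, Item 3@1, Item 4@3, Item 5@2): h1:6  h2:4  h3:7  h4:7 ⇒ 7.
Reduction 13 − 7 = 6.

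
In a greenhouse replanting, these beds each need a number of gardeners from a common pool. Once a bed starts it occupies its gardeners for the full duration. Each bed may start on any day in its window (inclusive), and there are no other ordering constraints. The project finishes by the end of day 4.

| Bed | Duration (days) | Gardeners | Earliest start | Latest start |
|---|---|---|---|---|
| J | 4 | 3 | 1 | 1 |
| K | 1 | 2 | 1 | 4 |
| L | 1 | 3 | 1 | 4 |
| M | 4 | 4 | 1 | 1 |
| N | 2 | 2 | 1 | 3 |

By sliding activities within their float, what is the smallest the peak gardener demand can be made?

10

Early-start (J@1, K@1, L@1, M@1, N@1) gives peak 14: d1:14  d2:9  d3:7  d4:7.
Shift L→2, N→3.
Schedule J@1, K@1, L@2, M@1, N@3: d1:9  d2:10  d3:9  d4:9 — peak 10.
Total gardener-days = 37 over 4 days ⇒ peak ≥ ⌈37/4⌉ = 10, so 10 is optimal.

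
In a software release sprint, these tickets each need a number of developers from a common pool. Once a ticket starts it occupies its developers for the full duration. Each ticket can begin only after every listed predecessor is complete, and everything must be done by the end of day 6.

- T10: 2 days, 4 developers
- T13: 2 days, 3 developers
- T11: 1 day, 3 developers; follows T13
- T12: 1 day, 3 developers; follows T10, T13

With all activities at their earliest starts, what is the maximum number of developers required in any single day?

7

Early-start schedule: T10@1, T13@1, T11@3, T12@3.
Load per day: day 1: 7, day 2: 7, day 3: 6, day 4: 0, day 5: 0, day 6: 0.
Peak is 7.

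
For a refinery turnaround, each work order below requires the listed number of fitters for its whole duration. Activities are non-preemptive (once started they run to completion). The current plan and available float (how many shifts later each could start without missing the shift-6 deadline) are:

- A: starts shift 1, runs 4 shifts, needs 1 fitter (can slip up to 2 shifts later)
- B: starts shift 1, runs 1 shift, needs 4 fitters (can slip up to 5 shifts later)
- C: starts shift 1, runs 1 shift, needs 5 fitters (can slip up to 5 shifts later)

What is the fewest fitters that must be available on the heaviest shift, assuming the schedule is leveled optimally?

5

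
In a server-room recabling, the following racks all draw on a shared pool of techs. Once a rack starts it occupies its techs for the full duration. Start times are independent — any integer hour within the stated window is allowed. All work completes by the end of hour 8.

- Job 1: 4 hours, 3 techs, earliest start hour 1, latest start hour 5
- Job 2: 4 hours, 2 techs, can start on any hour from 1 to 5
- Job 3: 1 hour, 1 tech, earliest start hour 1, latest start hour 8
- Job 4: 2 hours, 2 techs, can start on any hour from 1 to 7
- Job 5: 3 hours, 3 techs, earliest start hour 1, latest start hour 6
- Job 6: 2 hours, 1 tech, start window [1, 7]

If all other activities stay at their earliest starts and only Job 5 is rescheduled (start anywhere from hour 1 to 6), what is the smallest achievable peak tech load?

9

Job 5@1: h1:12  h2:11  h3:8  h4:5  h5:0  h6:0  h7:0  h8:0 → peak 12
Job 5@2: h1:9  h2:11  h3:8  h4:8  h5:0  h6:0  h7:0  h8:0 → peak 11
Job 5@3: h1:9  h2:8  h3:8  h4:8  h5:3  h6:0  h7:0  h8:0 → peak 9
Job 5@4: h1:9  h2:8  h3:5  h4:8  h5:3  h6:3  h7:0  h8:0 → peak 9
Job 5@5: h1:9  h2:8  h3:5  h4:5  h5:3  h6:3  h7:3  h8:0 → peak 9
Job 5@6: h1:9  h2:8  h3:5  h4:5  h5:0  h6:3  h7:3  h8:3 → peak 9
Best is Job 5@3, peak 9.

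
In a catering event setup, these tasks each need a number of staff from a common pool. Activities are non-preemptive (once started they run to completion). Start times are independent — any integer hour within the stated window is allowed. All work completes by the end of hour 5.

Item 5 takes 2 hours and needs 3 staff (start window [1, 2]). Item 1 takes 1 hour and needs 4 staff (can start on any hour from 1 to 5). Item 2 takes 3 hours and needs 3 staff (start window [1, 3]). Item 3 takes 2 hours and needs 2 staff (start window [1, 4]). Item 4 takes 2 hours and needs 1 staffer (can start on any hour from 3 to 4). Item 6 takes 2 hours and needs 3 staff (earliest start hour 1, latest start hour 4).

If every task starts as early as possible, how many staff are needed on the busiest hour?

15

Early-start schedule: Item 5@1, Item 1@1, Item 2@1, Item 3@1, Item 4@3, Item 6@1.
Load per hour: hour 1: 15, hour 2: 11, hour 3: 4, hour 4: 1, hour 5: 0.
Peak is 15.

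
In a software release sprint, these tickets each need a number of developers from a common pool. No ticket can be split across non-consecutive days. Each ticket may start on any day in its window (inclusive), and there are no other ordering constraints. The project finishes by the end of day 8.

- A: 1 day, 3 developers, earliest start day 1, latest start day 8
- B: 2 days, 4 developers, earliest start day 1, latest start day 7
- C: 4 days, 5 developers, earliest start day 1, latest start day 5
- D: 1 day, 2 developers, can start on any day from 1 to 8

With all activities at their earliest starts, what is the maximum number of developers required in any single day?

Early-start schedule: A@1, B@1, C@1, D@1.
Load per day: day 1: 14, day 2: 9, day 3: 5, day 4: 5, day 5: 0, day 6: 0, day 7: 0, day 8: 0.
Peak is 14.

14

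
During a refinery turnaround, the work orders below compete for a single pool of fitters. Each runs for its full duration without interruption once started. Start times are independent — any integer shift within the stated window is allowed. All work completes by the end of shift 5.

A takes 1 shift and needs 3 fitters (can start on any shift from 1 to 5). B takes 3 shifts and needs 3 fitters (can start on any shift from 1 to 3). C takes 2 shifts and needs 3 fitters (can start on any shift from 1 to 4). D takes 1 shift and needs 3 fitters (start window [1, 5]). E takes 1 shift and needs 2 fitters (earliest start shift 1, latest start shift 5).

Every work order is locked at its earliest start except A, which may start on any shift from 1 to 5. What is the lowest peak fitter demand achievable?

A@1: s1:14  s2:6  s3:3  s4:0  s5:0 → peak 14
A@2: s1:11  s2:9  s3:3  s4:0  s5:0 → peak 11
A@3: s1:11  s2:6  s3:6  s4:0  s5:0 → peak 11
A@4: s1:11  s2:6  s3:3  s4:3  s5:0 → peak 11
A@5: s1:11  s2:6  s3:3  s4:0  s5:3 → peak 11
Best is A@2, peak 11.

11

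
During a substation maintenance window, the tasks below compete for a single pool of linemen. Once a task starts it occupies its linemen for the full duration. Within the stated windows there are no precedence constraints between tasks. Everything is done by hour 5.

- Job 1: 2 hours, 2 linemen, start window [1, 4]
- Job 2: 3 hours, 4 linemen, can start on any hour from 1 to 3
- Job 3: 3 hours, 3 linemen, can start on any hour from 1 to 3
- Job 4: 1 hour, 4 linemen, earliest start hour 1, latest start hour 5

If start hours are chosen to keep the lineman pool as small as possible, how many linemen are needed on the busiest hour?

Early-start (Job 1@1, Job 2@1, Job 3@1, Job 4@1) gives peak 13: h1:13  h2:9  h3:7  h4:0  h5:0.
Shift Job 3→3, Job 4→4.
Schedule Job 1@1, Job 2@1, Job 3@3, Job 4@4: h1:6  h2:6  h3:7  h4:7  h5:3 — peak 7.

7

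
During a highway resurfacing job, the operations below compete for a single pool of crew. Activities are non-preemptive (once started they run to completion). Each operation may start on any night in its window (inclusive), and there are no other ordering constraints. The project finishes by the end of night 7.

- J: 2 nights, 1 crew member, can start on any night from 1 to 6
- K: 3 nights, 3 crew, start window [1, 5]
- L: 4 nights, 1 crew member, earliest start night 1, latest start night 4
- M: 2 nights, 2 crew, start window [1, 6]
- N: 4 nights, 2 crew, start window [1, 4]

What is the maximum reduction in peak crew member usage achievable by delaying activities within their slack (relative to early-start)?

Early-start peak: n1:9  n2:9  n3:6  n4:3  n5:0  n6:0  n7:0 ⇒ 9.
Leveled (J@3, K@5, L@3, M@1, N@1): n1:4  n2:4  n3:4  n4:4  n5:4  n6:4  n7:3 ⇒ 4.
Reduction 9 − 4 = 5.

5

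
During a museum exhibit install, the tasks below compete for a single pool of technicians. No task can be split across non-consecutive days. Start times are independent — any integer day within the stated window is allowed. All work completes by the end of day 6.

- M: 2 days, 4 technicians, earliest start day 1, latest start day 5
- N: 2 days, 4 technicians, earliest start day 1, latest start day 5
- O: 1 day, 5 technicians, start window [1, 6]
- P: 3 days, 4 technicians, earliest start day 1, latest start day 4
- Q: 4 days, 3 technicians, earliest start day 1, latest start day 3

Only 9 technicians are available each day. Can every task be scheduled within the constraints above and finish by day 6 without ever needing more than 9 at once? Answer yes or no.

yes

Schedule M@1, N@1, O@3, P@4, Q@3: d1:8  d2:8  d3:8  d4:7  d5:7  d6:7 — peak 8 ≤ 9.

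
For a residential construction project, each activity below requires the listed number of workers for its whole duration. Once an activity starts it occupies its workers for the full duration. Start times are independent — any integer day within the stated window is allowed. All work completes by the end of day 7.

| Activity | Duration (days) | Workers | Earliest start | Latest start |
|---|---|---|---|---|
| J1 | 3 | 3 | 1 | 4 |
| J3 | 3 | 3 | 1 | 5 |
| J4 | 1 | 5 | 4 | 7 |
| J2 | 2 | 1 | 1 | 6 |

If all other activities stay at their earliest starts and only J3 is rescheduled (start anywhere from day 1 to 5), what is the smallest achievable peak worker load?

5

J3@1: d1:7  d2:7  d3:6  d4:5  d5:0  d6:0  d7:0 → peak 7
J3@2: d1:4  d2:7  d3:6  d4:8  d5:0  d6:0  d7:0 → peak 8
J3@3: d1:4  d2:4  d3:6  d4:8  d5:3  d6:0  d7:0 → peak 8
J3@4: d1:4  d2:4  d3:3  d4:8  d5:3  d6:3  d7:0 → peak 8
J3@5: d1:4  d2:4  d3:3  d4:5  d5:3  d6:3  d7:3 → peak 5
Best is J3@5, peak 5.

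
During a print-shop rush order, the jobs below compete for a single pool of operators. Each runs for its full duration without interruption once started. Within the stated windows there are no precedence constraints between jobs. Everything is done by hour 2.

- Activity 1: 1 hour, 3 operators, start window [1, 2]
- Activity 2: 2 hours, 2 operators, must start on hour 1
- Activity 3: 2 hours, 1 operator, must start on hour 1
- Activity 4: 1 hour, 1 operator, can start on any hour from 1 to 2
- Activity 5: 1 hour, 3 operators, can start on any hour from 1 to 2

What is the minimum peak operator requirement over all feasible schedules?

7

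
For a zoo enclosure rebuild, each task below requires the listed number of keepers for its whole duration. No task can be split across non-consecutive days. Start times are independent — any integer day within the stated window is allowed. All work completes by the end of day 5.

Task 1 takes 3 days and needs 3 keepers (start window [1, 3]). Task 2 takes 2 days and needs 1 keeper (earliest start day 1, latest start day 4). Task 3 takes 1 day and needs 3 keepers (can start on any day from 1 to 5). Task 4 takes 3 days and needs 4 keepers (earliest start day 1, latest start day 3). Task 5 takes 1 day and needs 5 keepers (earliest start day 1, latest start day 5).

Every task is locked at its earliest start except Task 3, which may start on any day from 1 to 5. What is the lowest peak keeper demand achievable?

13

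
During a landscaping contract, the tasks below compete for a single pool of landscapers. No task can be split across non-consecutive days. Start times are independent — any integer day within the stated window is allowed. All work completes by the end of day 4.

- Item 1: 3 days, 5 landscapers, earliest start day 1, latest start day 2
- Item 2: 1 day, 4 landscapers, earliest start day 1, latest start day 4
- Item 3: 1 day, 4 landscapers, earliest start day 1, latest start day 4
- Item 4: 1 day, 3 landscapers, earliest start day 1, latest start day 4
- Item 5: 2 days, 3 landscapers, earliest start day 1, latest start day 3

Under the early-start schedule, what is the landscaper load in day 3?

5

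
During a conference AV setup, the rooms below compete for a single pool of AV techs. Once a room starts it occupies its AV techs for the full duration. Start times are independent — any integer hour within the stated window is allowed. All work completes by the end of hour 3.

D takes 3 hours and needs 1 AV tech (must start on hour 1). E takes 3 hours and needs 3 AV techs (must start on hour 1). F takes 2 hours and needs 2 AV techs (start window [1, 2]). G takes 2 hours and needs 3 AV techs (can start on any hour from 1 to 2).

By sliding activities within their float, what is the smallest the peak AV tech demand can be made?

Schedule D@1, E@1, F@1, G@1: h1:9  h2:9  h3:4 — peak 9.
No arrangement of the 4 feasible schedules does better.

9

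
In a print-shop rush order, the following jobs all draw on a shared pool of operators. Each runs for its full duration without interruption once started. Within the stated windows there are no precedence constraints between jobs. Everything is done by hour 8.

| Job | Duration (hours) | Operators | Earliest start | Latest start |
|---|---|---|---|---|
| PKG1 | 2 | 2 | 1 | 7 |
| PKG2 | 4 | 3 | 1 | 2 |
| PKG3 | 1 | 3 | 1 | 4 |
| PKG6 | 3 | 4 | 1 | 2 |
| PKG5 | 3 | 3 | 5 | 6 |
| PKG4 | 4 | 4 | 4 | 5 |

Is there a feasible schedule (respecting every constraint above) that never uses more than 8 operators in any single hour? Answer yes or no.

yes

Schedule PKG1@4, PKG2@1, PKG3@4, PKG6@1, PKG5@6, PKG4@5: h1:7  h2:7  h3:7  h4:8  h5:6  h6:7  h7:7  h8:7 — peak 8 ≤ 8.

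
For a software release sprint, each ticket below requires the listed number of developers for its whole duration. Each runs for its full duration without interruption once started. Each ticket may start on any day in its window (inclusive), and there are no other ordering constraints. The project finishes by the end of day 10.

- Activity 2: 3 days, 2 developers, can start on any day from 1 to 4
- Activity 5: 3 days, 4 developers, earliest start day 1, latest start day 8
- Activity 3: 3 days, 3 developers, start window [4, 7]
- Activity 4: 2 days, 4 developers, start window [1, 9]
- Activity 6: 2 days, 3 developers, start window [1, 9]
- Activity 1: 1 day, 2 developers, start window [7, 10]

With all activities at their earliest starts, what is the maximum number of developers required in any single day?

13

Early-start schedule: Activity 2@1, Activity 5@1, Activity 3@4, Activity 4@1, Activity 6@1, Activity 1@7.
Load per day: day 1: 13, day 2: 13, day 3: 6, day 4: 3, day 5: 3, day 6: 3, day 7: 2, day 8: 0, day 9: 0, day 10: 0.
Peak is 13.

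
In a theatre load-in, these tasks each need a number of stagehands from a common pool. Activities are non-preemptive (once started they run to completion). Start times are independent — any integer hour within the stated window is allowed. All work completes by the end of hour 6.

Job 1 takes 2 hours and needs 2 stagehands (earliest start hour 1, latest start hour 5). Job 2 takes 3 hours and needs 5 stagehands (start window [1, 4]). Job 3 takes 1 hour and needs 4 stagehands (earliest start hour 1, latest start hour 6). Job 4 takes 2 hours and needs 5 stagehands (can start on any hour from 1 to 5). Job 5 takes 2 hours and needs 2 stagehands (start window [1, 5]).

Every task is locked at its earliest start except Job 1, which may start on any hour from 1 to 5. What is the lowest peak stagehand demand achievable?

Job 1@1: h1:18  h2:14  h3:5  h4:0  h5:0  h6:0 → peak 18
Job 1@2: h1:16  h2:14  h3:7  h4:0  h5:0  h6:0 → peak 16
Job 1@3: h1:16  h2:12  h3:7  h4:2  h5:0  h6:0 → peak 16
Job 1@4: h1:16  h2:12  h3:5  h4:2  h5:2  h6:0 → peak 16
Job 1@5: h1:16  h2:12  h3:5  h4:0  h5:2  h6:2 → peak 16
Best is Job 1@2, peak 16.

16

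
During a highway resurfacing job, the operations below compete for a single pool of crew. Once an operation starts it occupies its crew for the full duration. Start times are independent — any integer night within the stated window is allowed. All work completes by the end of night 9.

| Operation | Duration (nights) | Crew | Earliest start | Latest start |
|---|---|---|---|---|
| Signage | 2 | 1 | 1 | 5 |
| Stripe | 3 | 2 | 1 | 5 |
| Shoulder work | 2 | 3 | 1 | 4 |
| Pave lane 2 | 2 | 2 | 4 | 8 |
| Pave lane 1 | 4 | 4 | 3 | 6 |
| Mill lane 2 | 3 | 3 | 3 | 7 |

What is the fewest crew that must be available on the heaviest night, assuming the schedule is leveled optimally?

Early-start (Signage@1, Stripe@1, Shoulder work@1, Pave lane 2@4, Pave lane 1@3, Mill lane 2@3) gives peak 9: n1:6  n2:6  n3:9  n4:9  n5:9  n6:4  n7:0  n8:0  n9:0.
Shift Mill lane 2→7.
Schedule Signage@1, Stripe@1, Shoulder work@1, Pave lane 2@4, Pave lane 1@3, Mill lane 2@7: n1:6  n2:6  n3:6  n4:6  n5:6  n6:4  n7:3  n8:3  n9:3 — peak 6.

6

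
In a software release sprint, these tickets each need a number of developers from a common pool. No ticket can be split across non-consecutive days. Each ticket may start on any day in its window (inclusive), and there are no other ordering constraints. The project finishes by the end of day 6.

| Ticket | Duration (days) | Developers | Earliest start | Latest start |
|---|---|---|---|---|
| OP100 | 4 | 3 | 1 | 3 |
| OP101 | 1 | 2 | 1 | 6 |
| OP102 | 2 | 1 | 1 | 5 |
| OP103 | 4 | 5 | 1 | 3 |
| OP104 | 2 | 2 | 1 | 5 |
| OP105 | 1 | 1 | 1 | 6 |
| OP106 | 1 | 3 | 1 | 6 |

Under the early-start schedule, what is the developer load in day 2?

At early start, day 2 has: OP100, OP102, OP103, OP104.
Demand: 3 + 1 + 5 + 2 = 11.

11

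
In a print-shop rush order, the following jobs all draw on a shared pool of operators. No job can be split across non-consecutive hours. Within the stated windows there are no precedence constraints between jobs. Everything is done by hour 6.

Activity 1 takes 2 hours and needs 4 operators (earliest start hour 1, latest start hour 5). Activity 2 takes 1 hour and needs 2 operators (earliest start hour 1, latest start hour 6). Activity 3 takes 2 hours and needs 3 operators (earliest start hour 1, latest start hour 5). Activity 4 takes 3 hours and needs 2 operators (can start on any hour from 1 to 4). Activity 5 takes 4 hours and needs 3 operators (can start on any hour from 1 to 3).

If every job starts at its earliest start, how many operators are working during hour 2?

12

At early start, hour 2 has: Activity 1, Activity 3, Activity 4, Activity 5.
Demand: 4 + 3 + 2 + 3 = 12.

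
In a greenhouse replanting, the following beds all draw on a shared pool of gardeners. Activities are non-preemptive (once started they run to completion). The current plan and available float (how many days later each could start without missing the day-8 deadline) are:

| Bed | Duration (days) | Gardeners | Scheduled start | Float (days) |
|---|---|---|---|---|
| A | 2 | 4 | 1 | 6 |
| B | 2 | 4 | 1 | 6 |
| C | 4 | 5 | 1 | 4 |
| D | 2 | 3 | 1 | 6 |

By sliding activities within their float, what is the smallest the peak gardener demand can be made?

7

Early-start (A@1, B@1, C@1, D@1) gives peak 16: d1:16  d2:16  d3:5  d4:5  d5:0  d6:0  d7:0  d8:0.
Shift B→3, C→5.
Schedule A@1, B@3, C@5, D@1: d1:7  d2:7  d3:4  d4:4  d5:5  d6:5  d7:5  d8:5 — peak 7.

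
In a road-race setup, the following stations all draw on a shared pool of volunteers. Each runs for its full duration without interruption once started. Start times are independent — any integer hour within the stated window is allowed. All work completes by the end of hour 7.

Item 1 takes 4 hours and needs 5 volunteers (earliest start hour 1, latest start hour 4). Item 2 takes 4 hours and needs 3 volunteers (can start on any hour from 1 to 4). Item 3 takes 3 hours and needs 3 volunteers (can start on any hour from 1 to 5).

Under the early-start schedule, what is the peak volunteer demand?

11

Early-start schedule: Item 1@1, Item 2@1, Item 3@1.
Load per hour: hour 1: 11, hour 2: 11, hour 3: 11, hour 4: 8, hour 5: 0, hour 6: 0, hour 7: 0.
Peak is 11.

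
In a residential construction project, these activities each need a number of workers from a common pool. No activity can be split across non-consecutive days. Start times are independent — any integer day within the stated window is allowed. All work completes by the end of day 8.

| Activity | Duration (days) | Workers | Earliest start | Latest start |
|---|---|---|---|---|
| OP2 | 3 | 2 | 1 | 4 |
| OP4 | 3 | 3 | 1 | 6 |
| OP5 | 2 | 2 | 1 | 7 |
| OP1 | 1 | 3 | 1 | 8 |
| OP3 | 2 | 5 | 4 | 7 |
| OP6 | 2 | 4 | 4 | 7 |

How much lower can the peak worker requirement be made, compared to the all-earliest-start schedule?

Early-start peak: d1:10  d2:7  d3:5  d4:9  d5:9  d6:0  d7:0  d8:0 ⇒ 10.
Leveled (OP2@1, OP4@1, OP5@4, OP1@4, OP3@7, OP6@5): d1:5  d2:5  d3:5  d4:5  d5:6  d6:4  d7:5  d8:5 ⇒ 6.
Reduction 10 − 6 = 4.

4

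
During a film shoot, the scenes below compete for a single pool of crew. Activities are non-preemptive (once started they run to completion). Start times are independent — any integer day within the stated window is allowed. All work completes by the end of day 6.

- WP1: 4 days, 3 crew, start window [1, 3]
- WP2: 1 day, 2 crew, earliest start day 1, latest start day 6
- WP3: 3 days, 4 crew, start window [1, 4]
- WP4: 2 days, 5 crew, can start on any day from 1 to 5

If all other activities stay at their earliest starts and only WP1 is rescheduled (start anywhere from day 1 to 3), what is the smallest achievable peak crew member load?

11

WP1@1: d1:14  d2:12  d3:7  d4:3  d5:0  d6:0 → peak 14
WP1@2: d1:11  d2:12  d3:7  d4:3  d5:3  d6:0 → peak 12
WP1@3: d1:11  d2:9  d3:7  d4:3  d5:3  d6:3 → peak 11
Best is WP1@3, peak 11.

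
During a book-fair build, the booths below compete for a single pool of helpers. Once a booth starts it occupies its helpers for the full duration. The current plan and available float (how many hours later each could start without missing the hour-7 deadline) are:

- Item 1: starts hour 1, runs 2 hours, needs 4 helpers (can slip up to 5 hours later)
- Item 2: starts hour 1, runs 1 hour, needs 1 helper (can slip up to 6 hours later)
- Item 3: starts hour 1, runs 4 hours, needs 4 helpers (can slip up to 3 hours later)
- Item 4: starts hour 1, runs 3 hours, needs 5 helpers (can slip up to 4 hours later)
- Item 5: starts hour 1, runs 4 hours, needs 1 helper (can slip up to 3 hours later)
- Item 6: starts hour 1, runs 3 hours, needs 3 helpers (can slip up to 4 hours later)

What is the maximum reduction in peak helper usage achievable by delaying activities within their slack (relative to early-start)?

9

Early-start peak: h1:18  h2:17  h3:13  h4:5  h5:0  h6:0  h7:0 ⇒ 18.
Leveled (Item 1@1, Item 2@1, Item 3@1, Item 4@5, Item 5@2, Item 6@3): h1:9  h2:9  h3:8  h4:8  h5:9  h6:5  h7:5 ⇒ 9.
Reduction 18 − 9 = 9.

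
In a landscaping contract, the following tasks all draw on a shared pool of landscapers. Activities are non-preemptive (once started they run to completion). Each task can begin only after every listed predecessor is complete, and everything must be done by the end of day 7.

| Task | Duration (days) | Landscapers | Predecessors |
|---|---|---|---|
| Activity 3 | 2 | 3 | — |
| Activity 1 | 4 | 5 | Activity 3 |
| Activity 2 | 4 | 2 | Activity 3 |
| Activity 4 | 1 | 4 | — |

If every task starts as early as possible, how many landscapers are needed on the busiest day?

7

Early-start schedule: Activity 3@1, Activity 1@3, Activity 2@3, Activity 4@1.
Load per day: day 1: 7, day 2: 3, day 3: 7, day 4: 7, day 5: 7, day 6: 7, day 7: 0.
Peak is 7.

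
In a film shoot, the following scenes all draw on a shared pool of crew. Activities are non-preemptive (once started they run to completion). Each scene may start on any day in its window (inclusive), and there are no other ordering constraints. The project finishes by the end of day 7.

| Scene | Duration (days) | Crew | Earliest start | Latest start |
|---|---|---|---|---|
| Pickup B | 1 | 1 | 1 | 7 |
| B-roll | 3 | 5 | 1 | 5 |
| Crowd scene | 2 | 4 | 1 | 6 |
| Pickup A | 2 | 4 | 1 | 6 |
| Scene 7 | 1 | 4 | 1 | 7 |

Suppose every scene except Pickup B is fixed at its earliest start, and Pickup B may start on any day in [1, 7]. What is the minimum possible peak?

17

Pickup B@1: d1:18  d2:13  d3:5  d4:0  d5:0  d6:0  d7:0 → peak 18
Pickup B@2: d1:17  d2:14  d3:5  d4:0  d5:0  d6:0  d7:0 → peak 17
Pickup B@3: d1:17  d2:13  d3:6  d4:0  d5:0  d6:0  d7:0 → peak 17
Pickup B@4: d1:17  d2:13  d3:5  d4:1  d5:0  d6:0  d7:0 → peak 17
Pickup B@5: d1:17  d2:13  d3:5  d4:0  d5:1  d6:0  d7:0 → peak 17
Pickup B@6: d1:17  d2:13  d3:5  d4:0  d5:0  d6:1  d7:0 → peak 17
Pickup B@7: d1:17  d2:13  d3:5  d4:0  d5:0  d6:0  d7:1 → peak 17
Best is Pickup B@2, peak 17.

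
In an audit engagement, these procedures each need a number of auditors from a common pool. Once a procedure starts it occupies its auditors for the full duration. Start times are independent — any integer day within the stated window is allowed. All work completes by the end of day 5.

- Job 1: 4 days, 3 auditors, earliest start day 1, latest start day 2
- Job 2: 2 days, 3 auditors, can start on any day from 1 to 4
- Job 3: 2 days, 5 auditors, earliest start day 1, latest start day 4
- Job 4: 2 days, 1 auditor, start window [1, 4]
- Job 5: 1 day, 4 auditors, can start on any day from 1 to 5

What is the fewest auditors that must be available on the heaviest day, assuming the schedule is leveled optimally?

8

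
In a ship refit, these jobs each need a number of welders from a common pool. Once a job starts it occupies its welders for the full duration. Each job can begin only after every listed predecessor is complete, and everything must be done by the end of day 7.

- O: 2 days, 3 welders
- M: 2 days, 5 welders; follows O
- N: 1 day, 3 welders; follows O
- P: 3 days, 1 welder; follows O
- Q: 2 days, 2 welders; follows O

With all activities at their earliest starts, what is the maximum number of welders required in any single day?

Early-start schedule: O@1, M@3, N@3, P@3, Q@3.
Load per day: day 1: 3, day 2: 3, day 3: 11, day 4: 8, day 5: 1, day 6: 0, day 7: 0.
Peak is 11.

11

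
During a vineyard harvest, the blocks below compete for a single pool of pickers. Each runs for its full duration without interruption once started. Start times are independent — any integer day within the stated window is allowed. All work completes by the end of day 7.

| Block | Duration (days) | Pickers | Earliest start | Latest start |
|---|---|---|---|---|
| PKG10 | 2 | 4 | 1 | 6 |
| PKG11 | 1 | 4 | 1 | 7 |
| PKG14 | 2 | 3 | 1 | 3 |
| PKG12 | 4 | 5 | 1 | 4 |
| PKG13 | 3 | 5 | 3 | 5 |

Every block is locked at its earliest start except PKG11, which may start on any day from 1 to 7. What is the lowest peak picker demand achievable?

12

PKG11@1: d1:16  d2:12  d3:10  d4:10  d5:5  d6:0  d7:0 → peak 16
PKG11@2: d1:12  d2:16  d3:10  d4:10  d5:5  d6:0  d7:0 → peak 16
PKG11@3: d1:12  d2:12  d3:14  d4:10  d5:5  d6:0  d7:0 → peak 14
PKG11@4: d1:12  d2:12  d3:10  d4:14  d5:5  d6:0  d7:0 → peak 14
PKG11@5: d1:12  d2:12  d3:10  d4:10  d5:9  d6:0  d7:0 → peak 12
PKG11@6: d1:12  d2:12  d3:10  d4:10  d5:5  d6:4  d7:0 → peak 12
PKG11@7: d1:12  d2:12  d3:10  d4:10  d5:5  d6:0  d7:4 → peak 12
Best is PKG11@5, peak 12.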